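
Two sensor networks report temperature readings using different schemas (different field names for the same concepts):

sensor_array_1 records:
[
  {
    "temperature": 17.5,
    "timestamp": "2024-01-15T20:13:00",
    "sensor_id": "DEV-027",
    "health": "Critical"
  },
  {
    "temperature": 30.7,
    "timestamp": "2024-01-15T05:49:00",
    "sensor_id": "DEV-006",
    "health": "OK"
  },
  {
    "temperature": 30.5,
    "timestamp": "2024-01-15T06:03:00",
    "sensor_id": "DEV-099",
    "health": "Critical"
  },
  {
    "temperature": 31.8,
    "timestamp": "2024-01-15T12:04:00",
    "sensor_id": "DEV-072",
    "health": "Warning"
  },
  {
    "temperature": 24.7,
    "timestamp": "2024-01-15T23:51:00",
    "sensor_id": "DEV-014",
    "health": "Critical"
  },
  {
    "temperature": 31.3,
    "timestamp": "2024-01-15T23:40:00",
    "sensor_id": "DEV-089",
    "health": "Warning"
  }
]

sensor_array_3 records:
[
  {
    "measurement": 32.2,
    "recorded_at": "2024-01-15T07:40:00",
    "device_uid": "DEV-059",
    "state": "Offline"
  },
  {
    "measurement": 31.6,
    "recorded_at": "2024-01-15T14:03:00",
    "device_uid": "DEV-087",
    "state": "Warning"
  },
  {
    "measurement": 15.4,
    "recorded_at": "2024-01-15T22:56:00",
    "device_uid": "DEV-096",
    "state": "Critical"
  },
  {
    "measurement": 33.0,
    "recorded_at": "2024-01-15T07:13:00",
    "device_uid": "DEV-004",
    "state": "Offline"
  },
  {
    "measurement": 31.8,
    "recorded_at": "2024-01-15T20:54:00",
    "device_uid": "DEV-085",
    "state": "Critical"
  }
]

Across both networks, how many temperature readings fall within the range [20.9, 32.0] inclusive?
7

Schema mapping: "temperature" (sensor_array_1) = "measurement" (sensor_array_3) = temperature

Readings in [20.9, 32.0] from sensor_array_1: 5
Readings in [20.9, 32.0] from sensor_array_3: 2

Total count: 5 + 2 = 7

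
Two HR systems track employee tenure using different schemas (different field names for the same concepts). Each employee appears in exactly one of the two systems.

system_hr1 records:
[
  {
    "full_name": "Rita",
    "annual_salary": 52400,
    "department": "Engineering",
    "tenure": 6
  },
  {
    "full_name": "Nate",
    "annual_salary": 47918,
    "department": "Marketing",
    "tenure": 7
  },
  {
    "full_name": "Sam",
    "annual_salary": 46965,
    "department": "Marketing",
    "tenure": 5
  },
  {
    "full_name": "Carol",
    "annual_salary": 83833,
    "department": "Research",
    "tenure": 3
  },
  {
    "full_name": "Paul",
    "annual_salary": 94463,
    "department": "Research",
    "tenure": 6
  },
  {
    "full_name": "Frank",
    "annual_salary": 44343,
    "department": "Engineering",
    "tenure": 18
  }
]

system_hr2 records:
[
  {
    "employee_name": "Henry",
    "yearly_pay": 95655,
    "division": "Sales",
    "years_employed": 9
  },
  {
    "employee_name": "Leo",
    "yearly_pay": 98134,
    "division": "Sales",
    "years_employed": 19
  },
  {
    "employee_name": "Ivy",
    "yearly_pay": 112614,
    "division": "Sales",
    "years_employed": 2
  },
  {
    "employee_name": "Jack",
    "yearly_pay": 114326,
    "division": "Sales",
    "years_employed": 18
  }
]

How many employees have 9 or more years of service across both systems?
4

Reconcile schemas: "tenure" (system_hr1) = "years_employed" (system_hr2) = years of service

From system_hr1: 1 employees with >= 9 years
From system_hr2: 3 employees with >= 9 years

Total: 1 + 3 = 4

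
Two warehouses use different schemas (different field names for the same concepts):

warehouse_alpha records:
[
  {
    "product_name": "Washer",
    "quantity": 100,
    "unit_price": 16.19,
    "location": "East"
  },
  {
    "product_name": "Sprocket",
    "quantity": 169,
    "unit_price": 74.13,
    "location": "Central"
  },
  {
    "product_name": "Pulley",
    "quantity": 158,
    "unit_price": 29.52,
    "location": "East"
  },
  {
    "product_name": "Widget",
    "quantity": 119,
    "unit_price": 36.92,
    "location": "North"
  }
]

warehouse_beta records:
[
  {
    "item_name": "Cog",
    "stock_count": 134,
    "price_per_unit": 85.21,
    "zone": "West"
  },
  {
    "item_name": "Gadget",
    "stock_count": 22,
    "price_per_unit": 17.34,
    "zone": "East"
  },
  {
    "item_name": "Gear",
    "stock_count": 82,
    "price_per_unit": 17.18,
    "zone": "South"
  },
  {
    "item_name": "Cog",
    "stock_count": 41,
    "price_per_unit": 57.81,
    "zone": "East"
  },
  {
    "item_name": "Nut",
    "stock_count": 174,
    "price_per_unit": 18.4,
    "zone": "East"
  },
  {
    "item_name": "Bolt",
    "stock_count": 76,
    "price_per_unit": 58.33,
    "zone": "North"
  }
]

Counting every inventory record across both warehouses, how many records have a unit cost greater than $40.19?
4

Schema mapping: "unit_price" (warehouse_alpha) = "price_per_unit" (warehouse_beta) = unit cost

Records > $40.19 in warehouse_alpha: 1
Records > $40.19 in warehouse_beta: 3

Total count: 1 + 3 = 4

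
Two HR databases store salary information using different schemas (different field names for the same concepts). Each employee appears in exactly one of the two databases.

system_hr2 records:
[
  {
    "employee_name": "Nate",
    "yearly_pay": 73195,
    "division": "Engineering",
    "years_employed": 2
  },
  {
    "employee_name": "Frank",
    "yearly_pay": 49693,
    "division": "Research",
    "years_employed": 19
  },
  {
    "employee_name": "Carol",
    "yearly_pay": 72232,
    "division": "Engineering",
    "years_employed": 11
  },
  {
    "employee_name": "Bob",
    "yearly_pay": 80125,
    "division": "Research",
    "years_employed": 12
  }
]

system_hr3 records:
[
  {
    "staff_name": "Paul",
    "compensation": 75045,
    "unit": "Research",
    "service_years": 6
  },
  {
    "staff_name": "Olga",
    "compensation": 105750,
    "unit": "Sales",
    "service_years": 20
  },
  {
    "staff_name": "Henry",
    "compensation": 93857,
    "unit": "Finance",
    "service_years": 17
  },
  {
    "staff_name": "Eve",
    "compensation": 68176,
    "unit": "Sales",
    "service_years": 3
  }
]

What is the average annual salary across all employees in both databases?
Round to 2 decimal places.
77259.13

Schema mapping: "yearly_pay" (system_hr2) = "compensation" (system_hr3) = annual salary

All salaries: [73195, 49693, 72232, 80125, 75045, 105750, 93857, 68176]
Sum: 618073
Count: 8
Average: 618073 / 8 = 77259.13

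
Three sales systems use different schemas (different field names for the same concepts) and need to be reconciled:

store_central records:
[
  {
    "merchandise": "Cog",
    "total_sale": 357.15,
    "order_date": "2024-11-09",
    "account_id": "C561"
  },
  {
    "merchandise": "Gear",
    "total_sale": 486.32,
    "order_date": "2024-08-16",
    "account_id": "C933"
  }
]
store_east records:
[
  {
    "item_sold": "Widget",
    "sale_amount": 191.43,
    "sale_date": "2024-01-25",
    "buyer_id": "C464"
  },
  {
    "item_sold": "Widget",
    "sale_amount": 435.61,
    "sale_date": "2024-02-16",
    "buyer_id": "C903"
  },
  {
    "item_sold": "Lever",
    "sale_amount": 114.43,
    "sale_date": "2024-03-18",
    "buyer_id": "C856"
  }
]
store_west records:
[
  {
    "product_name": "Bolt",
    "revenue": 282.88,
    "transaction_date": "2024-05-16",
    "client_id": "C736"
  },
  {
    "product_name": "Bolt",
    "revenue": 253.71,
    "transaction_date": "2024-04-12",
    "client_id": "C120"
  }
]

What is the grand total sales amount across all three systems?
2121.53

Schema reconciliation - all amount fields map to sale amount:

store_central (total_sale): 843.47
store_east (sale_amount): 741.47
store_west (revenue): 536.59

Grand total: 2121.53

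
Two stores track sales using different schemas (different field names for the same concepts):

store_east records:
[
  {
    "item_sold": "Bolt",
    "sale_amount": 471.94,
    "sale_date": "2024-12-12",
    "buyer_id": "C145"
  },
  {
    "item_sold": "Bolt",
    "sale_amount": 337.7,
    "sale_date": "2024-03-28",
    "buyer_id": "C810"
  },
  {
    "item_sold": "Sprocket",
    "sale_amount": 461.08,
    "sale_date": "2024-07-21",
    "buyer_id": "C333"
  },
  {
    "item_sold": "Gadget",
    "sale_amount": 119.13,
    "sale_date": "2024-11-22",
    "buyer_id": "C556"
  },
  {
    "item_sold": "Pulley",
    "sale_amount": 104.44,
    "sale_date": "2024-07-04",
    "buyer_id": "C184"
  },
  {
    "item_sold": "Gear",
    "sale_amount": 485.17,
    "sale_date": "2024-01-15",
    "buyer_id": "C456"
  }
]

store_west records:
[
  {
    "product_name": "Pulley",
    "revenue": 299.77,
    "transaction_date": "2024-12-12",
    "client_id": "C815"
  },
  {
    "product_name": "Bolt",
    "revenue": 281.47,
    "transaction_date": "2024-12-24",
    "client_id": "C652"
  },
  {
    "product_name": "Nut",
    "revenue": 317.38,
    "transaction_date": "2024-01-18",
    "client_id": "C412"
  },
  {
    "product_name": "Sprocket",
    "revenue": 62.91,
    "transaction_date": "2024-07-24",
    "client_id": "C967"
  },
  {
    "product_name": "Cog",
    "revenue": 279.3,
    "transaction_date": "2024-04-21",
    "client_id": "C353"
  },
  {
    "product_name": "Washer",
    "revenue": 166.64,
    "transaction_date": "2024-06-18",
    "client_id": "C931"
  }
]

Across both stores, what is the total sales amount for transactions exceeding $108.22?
3219.58

Schema mapping: "sale_amount" (store_east) = "revenue" (store_west) = sale amount

Sum of sales > $108.22 in store_east: 1875.02
Sum of sales > $108.22 in store_west: 1344.56

Total: 1875.02 + 1344.56 = 3219.58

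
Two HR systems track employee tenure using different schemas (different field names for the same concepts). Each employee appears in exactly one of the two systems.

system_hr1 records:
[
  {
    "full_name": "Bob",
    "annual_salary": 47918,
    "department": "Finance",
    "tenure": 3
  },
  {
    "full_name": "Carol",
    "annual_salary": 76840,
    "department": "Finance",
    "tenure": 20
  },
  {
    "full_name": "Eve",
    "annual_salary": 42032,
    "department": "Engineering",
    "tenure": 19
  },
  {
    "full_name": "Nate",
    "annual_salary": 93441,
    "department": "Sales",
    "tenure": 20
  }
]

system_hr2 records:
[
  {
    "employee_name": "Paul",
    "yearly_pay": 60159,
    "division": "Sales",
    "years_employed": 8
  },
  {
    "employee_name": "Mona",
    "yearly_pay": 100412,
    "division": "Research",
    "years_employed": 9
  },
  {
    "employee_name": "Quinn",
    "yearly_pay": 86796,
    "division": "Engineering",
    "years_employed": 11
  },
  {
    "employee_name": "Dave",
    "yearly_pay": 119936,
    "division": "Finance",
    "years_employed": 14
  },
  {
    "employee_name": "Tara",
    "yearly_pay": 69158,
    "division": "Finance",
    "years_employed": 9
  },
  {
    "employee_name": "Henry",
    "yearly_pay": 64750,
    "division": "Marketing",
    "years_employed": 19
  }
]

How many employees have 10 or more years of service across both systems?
6

Reconcile schemas: "tenure" (system_hr1) = "years_employed" (system_hr2) = years of service

From system_hr1: 3 employees with >= 10 years
From system_hr2: 3 employees with >= 10 years

Total: 3 + 3 = 6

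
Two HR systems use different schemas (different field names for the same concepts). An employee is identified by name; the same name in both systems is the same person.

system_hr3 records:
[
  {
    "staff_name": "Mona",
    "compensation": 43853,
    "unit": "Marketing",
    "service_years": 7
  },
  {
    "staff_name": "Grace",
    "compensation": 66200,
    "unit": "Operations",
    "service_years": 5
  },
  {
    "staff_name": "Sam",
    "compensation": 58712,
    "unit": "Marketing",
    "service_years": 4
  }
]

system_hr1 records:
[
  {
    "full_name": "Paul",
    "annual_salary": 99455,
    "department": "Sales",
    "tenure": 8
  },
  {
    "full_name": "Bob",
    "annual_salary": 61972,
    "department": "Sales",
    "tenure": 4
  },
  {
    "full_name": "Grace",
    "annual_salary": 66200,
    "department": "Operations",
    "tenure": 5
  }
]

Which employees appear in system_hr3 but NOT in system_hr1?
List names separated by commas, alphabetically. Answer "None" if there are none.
Mona, Sam

Schema mapping: "staff_name" (system_hr3) = "full_name" (system_hr1) = employee name

Names in system_hr3: ['Grace', 'Mona', 'Sam']
Names in system_hr1: ['Bob', 'Grace', 'Paul']

In system_hr3 but not system_hr1: ['Mona', 'Sam']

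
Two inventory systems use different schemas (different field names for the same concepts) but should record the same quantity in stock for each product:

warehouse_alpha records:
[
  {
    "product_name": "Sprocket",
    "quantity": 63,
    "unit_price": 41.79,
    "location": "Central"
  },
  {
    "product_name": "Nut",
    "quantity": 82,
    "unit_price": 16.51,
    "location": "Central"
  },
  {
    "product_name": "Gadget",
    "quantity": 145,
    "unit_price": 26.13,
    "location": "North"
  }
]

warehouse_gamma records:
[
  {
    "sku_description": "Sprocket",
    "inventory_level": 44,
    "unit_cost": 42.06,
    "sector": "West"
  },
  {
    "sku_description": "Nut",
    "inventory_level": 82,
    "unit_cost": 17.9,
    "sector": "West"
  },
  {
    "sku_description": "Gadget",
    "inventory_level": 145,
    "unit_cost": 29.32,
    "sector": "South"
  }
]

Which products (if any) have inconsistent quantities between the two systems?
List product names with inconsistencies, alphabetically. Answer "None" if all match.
Sprocket

Schema mappings:
- "product_name" (warehouse_alpha) = "sku_description" (warehouse_gamma) = product name
- "quantity" (warehouse_alpha) = "inventory_level" (warehouse_gamma) = quantity

Comparison:
  Sprocket: 63 vs 44 - MISMATCH
  Nut: 82 vs 82 - MATCH
  Gadget: 145 vs 145 - MATCH

Products with inconsistencies: Sprocket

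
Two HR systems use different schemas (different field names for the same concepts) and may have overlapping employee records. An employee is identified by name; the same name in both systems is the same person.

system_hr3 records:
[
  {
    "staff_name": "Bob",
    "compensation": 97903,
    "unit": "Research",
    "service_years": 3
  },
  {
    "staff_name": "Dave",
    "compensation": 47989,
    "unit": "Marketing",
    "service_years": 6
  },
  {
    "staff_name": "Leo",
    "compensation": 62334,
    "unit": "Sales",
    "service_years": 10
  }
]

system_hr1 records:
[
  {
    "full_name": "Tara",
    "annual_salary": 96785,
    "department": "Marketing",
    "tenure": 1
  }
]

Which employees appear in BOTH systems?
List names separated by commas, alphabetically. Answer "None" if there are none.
None

Schema mapping: "staff_name" (system_hr3) = "full_name" (system_hr1) = employee name

Names in system_hr3: ['Bob', 'Dave', 'Leo']
Names in system_hr1: ['Tara']

Intersection: None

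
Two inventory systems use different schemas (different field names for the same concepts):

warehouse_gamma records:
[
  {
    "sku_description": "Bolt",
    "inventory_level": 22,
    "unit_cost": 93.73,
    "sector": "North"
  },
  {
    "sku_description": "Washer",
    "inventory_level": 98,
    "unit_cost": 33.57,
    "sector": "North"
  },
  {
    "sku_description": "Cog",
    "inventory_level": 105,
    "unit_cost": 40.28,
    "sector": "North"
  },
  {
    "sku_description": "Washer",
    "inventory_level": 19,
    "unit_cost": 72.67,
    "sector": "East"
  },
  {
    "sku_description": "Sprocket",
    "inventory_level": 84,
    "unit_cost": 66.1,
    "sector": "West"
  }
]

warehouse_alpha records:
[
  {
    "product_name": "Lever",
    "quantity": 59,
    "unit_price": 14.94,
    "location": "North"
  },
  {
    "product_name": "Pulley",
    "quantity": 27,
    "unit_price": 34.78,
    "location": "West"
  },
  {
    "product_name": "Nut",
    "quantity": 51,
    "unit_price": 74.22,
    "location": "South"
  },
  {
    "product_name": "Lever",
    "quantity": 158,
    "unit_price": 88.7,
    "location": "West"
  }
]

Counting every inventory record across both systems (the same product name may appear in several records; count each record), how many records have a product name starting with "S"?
1

Schema mapping: "sku_description" (warehouse_gamma) = "product_name" (warehouse_alpha) = product name

Records with product name starting with "S" in warehouse_gamma: 1
Records with product name starting with "S" in warehouse_alpha: 0

Total: 1 + 0 = 1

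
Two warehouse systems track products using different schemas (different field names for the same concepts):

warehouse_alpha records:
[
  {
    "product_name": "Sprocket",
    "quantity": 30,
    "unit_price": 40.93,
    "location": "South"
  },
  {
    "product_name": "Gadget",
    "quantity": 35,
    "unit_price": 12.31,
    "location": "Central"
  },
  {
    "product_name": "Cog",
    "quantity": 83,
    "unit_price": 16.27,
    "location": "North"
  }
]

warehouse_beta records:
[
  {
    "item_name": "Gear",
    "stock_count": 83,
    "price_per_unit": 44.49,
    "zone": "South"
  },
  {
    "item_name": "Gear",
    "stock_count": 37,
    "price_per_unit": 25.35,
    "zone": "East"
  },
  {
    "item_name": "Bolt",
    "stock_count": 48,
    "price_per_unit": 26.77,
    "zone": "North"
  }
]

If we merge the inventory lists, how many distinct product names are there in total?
5

Schema mapping: "product_name" (warehouse_alpha) = "item_name" (warehouse_beta) = product name

Products in warehouse_alpha: ['Cog', 'Gadget', 'Sprocket']
Products in warehouse_beta: ['Bolt', 'Gear']

Union (unique products): ['Bolt', 'Cog', 'Gadget', 'Gear', 'Sprocket']
Count: 5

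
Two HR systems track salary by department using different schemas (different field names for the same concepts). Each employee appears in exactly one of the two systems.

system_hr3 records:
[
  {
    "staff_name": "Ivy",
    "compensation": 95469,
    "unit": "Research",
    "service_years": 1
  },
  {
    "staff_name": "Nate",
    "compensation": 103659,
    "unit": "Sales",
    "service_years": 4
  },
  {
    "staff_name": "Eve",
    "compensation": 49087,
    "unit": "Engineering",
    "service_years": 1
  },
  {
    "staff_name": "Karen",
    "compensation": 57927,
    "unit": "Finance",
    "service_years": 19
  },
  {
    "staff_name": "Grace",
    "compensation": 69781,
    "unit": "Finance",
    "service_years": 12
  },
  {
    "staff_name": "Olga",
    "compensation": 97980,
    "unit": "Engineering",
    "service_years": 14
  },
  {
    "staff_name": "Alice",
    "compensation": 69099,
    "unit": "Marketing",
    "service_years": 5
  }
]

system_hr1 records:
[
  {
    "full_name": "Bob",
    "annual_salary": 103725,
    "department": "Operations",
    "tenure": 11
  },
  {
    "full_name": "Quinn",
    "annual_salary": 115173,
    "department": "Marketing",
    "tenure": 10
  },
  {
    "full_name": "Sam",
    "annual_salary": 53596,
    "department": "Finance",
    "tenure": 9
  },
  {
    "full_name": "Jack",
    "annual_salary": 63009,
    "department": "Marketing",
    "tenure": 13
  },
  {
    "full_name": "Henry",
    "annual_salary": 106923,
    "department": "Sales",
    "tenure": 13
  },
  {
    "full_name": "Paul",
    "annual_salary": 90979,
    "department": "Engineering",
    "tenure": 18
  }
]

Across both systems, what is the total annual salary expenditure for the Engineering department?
238046

Schema mappings:
- "unit" (system_hr3) = "department" (system_hr1) = department
- "compensation" (system_hr3) = "annual_salary" (system_hr1) = salary

Engineering salaries from system_hr3: 147067
Engineering salaries from system_hr1: 90979

Total: 147067 + 90979 = 238046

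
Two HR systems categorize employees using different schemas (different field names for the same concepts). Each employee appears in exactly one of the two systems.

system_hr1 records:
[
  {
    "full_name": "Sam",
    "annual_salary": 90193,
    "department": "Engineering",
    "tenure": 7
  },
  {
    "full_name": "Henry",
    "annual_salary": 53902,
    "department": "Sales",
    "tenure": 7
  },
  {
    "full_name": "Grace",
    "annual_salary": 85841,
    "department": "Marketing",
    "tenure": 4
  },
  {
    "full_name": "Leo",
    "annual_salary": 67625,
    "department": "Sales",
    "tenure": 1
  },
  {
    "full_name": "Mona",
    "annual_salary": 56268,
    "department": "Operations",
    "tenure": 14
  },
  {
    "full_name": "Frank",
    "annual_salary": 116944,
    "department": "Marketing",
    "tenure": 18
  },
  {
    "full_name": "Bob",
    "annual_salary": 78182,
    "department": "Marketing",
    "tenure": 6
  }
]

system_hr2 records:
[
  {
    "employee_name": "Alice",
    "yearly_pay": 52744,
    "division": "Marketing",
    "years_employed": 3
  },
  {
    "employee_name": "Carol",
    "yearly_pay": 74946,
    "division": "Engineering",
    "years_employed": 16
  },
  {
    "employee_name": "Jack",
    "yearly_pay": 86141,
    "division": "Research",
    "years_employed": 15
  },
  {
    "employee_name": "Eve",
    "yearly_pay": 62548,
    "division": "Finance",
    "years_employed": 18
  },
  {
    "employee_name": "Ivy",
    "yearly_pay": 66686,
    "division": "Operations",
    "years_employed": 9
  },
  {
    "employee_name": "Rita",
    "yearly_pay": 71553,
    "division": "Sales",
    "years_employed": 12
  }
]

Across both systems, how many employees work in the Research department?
1

Schema mapping: "department" (system_hr1) = "division" (system_hr2) = department

Research employees in system_hr1: 0
Research employees in system_hr2: 1

Total in Research: 0 + 1 = 1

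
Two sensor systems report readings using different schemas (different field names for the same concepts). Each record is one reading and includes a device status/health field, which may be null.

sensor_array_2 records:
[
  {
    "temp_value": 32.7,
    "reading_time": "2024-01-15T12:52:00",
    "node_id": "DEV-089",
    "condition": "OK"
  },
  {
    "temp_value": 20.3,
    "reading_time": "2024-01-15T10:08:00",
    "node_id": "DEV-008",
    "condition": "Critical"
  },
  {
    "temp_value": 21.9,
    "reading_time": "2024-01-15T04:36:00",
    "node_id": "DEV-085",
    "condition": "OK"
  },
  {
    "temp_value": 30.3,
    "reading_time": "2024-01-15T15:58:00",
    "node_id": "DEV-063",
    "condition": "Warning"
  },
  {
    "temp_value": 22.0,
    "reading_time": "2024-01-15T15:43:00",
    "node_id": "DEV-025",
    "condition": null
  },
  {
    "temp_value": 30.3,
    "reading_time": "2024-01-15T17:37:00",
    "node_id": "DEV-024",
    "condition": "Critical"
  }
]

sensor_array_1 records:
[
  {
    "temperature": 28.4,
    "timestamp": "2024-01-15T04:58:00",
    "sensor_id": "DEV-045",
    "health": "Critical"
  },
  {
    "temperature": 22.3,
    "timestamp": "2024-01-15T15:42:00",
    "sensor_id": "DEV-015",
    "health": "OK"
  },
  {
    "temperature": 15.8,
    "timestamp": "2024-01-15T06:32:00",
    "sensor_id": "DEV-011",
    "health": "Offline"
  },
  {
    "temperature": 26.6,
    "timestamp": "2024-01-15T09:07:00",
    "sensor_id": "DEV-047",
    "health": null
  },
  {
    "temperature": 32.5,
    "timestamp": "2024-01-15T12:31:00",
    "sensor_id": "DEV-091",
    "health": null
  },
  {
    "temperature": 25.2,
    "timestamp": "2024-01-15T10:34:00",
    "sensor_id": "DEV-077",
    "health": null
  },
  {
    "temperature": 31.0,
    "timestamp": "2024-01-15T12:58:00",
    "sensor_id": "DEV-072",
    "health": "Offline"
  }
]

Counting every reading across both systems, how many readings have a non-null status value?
9

Schema mapping: "condition" (sensor_array_2) = "health" (sensor_array_1) = status

Non-null in sensor_array_2: 5
Non-null in sensor_array_1: 4

Total non-null: 5 + 4 = 9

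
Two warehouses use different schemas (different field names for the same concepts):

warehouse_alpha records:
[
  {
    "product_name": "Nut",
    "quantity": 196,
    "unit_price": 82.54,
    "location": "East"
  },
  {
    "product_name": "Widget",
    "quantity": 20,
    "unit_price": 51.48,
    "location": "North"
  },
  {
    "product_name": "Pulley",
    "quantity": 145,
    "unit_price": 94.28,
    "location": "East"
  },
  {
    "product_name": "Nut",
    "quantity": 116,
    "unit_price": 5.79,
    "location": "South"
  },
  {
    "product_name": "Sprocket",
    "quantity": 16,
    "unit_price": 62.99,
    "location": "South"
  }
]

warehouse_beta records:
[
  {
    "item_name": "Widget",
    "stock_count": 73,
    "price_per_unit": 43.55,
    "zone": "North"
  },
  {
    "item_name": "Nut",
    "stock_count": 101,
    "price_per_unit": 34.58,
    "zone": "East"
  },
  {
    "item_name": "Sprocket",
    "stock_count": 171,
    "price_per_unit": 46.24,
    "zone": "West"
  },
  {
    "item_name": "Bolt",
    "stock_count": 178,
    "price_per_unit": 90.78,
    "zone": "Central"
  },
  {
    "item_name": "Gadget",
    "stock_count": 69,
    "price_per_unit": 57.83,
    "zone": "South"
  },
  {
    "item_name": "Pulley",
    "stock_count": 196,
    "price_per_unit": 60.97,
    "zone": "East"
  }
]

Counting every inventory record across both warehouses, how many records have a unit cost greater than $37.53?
9

Schema mapping: "unit_price" (warehouse_alpha) = "price_per_unit" (warehouse_beta) = unit cost

Records > $37.53 in warehouse_alpha: 4
Records > $37.53 in warehouse_beta: 5

Total count: 4 + 5 = 9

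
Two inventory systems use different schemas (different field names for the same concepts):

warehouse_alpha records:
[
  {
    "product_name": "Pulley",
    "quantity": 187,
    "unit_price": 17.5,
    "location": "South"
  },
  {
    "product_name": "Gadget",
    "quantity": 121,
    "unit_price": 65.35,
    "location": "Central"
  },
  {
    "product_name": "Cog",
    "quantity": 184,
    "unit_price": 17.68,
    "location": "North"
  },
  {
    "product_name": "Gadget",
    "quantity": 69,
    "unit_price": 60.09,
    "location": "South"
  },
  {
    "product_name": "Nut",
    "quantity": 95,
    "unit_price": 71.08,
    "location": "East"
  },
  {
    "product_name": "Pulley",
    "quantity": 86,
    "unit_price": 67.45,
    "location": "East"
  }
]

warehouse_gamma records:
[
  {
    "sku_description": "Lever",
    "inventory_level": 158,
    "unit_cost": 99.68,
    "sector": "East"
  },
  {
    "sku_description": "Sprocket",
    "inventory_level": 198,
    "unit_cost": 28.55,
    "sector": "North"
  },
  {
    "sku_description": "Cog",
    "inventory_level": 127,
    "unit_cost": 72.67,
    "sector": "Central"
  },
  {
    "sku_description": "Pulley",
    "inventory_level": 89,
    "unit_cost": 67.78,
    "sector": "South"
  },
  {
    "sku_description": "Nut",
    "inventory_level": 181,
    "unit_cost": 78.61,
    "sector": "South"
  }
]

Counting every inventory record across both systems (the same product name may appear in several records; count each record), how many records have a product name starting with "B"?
0

Schema mapping: "product_name" (warehouse_alpha) = "sku_description" (warehouse_gamma) = product name

Records with product name starting with "B" in warehouse_alpha: 0
Records with product name starting with "B" in warehouse_gamma: 0

Total: 0 + 0 = 0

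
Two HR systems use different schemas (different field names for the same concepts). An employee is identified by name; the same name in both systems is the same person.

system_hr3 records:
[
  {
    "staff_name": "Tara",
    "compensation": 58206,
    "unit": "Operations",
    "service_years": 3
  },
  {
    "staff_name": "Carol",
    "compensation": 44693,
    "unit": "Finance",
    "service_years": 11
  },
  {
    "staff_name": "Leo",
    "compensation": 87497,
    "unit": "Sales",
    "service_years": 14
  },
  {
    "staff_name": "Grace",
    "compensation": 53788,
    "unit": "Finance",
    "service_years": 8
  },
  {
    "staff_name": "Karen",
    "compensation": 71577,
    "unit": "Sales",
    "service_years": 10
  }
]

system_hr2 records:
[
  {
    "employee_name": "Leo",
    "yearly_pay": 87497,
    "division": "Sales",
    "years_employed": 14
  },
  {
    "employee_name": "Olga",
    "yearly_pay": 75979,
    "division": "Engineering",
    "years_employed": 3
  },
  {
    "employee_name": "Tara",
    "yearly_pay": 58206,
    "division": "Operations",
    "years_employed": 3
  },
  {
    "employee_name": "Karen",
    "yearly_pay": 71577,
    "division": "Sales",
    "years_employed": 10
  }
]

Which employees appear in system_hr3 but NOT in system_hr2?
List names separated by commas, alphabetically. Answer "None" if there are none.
Carol, Grace

Schema mapping: "staff_name" (system_hr3) = "employee_name" (system_hr2) = employee name

Names in system_hr3: ['Carol', 'Grace', 'Karen', 'Leo', 'Tara']
Names in system_hr2: ['Karen', 'Leo', 'Olga', 'Tara']

In system_hr3 but not system_hr2: ['Carol', 'Grace']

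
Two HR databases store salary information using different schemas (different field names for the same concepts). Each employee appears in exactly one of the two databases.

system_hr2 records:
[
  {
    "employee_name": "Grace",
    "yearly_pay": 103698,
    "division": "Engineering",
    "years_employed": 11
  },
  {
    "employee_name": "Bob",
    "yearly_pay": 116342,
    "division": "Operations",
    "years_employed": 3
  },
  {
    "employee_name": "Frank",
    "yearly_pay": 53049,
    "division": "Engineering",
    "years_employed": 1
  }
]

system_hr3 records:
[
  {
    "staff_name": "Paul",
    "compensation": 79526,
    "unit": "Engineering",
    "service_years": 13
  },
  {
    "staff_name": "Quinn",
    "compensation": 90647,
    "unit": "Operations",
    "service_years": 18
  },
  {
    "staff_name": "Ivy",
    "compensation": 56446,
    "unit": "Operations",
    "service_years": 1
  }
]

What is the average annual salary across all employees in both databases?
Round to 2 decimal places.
83284.67

Schema mapping: "yearly_pay" (system_hr2) = "compensation" (system_hr3) = annual salary

All salaries: [103698, 116342, 53049, 79526, 90647, 56446]
Sum: 499708
Count: 6
Average: 499708 / 6 = 83284.67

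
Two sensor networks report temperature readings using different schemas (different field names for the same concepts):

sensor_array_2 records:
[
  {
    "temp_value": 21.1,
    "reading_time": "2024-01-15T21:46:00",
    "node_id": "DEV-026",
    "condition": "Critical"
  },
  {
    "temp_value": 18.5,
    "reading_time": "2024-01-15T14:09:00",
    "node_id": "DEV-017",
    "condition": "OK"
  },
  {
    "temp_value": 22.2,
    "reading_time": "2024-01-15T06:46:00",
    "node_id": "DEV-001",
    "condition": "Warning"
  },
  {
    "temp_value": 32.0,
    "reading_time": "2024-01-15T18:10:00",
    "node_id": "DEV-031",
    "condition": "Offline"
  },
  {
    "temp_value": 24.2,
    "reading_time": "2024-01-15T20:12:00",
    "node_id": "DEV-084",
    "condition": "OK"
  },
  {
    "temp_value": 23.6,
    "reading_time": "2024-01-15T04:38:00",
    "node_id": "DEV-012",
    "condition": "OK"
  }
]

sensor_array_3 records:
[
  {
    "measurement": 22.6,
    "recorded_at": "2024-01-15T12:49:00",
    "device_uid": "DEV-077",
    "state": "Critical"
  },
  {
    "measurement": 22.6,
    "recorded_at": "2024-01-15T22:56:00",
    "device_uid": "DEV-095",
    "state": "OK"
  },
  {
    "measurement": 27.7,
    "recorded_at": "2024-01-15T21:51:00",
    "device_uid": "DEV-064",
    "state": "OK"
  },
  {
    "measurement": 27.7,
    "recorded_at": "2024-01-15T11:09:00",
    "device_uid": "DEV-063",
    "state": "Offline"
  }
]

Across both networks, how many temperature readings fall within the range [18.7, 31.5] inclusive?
8

Schema mapping: "temp_value" (sensor_array_2) = "measurement" (sensor_array_3) = temperature

Readings in [18.7, 31.5] from sensor_array_2: 4
Readings in [18.7, 31.5] from sensor_array_3: 4

Total count: 4 + 4 = 8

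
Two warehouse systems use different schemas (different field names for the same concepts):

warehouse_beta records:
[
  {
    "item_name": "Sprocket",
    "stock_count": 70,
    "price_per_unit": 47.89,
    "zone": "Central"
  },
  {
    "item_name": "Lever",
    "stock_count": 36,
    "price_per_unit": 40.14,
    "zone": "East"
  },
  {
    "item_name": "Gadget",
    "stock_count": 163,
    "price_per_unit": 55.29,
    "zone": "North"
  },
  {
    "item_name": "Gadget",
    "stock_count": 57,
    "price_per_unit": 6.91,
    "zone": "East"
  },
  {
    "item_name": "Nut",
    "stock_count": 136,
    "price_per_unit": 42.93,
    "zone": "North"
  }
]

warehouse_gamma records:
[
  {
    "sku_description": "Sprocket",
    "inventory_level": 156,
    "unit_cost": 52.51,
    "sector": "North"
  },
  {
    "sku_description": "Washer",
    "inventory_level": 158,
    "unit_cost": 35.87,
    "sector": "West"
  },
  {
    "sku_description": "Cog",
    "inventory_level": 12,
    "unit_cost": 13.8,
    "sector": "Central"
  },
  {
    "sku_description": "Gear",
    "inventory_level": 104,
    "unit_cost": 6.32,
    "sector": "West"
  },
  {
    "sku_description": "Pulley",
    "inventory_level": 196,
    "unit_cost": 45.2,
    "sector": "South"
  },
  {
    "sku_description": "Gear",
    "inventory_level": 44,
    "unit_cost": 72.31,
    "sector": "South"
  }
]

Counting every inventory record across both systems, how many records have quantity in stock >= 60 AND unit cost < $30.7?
1

Schema mappings:
- "stock_count" (warehouse_beta) = "inventory_level" (warehouse_gamma) = quantity
- "price_per_unit" (warehouse_beta) = "unit_cost" (warehouse_gamma) = unit cost

Records meeting both conditions in warehouse_beta: 0
Records meeting both conditions in warehouse_gamma: 1

Total: 0 + 1 = 1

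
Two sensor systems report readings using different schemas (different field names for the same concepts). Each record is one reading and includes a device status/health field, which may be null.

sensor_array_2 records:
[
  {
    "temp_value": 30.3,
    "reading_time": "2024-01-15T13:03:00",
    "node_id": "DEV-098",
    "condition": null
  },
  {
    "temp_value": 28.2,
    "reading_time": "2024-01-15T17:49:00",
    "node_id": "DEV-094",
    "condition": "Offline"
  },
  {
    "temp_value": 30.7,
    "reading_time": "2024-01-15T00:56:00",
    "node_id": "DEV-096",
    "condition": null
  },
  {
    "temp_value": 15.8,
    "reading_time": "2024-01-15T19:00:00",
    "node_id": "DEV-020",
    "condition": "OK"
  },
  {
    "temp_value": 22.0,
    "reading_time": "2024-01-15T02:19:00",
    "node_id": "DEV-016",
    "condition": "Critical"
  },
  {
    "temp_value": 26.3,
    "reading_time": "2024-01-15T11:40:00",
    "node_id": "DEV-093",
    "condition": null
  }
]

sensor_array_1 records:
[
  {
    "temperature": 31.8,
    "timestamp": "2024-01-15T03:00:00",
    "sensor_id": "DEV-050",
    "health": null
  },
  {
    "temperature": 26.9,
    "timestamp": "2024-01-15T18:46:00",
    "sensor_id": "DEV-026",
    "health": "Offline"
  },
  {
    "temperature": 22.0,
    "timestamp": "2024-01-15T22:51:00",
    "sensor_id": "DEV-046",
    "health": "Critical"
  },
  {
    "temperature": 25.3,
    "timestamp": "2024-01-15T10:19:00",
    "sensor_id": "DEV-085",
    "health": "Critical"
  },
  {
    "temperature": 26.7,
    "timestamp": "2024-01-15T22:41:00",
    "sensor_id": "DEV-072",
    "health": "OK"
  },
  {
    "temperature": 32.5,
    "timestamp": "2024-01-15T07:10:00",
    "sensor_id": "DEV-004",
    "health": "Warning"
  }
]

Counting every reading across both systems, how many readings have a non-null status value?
8

Schema mapping: "condition" (sensor_array_2) = "health" (sensor_array_1) = status

Non-null in sensor_array_2: 3
Non-null in sensor_array_1: 5

Total non-null: 3 + 5 = 8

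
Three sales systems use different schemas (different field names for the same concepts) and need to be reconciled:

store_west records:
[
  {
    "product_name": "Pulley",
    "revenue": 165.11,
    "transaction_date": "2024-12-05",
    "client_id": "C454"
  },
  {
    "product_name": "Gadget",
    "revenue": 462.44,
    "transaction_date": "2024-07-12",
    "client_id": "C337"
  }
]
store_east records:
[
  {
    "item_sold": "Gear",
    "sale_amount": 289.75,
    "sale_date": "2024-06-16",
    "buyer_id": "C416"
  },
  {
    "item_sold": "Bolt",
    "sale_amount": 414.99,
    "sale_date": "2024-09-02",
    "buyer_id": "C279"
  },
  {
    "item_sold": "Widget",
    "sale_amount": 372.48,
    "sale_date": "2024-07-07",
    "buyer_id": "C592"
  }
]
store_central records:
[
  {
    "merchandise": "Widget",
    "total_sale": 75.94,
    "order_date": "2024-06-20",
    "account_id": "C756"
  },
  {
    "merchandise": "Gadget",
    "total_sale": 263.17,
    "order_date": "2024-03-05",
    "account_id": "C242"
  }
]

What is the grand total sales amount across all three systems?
2043.88

Schema reconciliation - all amount fields map to sale amount:

store_west (revenue): 627.55
store_east (sale_amount): 1077.22
store_central (total_sale): 339.11

Grand total: 2043.88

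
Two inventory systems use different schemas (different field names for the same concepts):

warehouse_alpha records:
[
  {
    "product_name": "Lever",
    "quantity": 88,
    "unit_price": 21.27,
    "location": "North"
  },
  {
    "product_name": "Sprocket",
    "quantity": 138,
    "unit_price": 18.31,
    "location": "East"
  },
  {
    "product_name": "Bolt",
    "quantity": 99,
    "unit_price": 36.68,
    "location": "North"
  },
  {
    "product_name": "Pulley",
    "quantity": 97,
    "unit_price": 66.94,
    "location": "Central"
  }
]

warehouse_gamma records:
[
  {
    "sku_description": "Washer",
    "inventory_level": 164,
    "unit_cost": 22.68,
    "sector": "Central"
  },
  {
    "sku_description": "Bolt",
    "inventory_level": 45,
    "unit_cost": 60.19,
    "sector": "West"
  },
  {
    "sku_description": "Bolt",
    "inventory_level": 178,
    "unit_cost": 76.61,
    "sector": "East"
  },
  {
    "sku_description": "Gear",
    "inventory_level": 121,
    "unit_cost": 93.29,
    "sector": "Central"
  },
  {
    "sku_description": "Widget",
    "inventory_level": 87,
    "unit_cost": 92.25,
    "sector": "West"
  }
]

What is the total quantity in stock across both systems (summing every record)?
1017

To reconcile these schemas, identify the field holding the quantity in stock in each system:
1. In warehouse_alpha it is "quantity"
2. In warehouse_gamma it is "inventory_level"

From warehouse_alpha: 88 + 138 + 99 + 97 = 422
From warehouse_gamma: 164 + 45 + 178 + 121 + 87 = 595

Total: 422 + 595 = 1017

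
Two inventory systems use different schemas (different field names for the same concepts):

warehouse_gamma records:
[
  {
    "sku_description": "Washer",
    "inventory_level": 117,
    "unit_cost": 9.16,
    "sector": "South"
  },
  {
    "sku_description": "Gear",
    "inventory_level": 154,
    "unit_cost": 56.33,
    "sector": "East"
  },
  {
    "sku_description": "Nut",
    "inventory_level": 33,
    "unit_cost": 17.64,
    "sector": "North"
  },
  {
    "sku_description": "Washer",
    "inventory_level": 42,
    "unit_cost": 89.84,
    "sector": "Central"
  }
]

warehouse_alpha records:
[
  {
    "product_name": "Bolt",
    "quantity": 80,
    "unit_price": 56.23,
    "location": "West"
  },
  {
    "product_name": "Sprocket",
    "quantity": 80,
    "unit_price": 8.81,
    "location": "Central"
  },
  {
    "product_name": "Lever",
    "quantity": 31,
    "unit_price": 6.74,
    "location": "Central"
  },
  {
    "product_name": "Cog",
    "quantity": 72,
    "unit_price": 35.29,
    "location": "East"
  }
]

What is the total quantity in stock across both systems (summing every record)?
609

To reconcile these schemas, identify the field holding the quantity in stock in each system:
1. In warehouse_gamma it is "inventory_level"
2. In warehouse_alpha it is "quantity"

From warehouse_gamma: 117 + 154 + 33 + 42 = 346
From warehouse_alpha: 80 + 80 + 31 + 72 = 263

Total: 346 + 263 = 609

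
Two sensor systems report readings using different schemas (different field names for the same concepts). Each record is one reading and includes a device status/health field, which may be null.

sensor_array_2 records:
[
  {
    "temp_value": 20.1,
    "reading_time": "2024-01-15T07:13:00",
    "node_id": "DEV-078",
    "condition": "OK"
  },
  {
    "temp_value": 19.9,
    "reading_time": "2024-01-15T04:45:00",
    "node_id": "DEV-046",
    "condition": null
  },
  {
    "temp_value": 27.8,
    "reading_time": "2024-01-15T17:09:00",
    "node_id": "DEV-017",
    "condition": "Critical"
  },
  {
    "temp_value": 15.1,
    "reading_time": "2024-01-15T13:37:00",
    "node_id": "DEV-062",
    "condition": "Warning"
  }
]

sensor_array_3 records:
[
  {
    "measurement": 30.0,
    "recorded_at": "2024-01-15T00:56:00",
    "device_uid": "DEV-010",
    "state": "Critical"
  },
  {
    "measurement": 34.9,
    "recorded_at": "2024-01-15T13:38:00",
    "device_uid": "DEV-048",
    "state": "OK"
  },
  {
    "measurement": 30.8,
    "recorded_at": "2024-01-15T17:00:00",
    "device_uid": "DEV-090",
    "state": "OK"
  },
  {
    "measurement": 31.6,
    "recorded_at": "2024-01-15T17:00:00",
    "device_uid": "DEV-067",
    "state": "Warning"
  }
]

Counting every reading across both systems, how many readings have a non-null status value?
7

Schema mapping: "condition" (sensor_array_2) = "state" (sensor_array_3) = status

Non-null in sensor_array_2: 3
Non-null in sensor_array_3: 4

Total non-null: 3 + 4 = 7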